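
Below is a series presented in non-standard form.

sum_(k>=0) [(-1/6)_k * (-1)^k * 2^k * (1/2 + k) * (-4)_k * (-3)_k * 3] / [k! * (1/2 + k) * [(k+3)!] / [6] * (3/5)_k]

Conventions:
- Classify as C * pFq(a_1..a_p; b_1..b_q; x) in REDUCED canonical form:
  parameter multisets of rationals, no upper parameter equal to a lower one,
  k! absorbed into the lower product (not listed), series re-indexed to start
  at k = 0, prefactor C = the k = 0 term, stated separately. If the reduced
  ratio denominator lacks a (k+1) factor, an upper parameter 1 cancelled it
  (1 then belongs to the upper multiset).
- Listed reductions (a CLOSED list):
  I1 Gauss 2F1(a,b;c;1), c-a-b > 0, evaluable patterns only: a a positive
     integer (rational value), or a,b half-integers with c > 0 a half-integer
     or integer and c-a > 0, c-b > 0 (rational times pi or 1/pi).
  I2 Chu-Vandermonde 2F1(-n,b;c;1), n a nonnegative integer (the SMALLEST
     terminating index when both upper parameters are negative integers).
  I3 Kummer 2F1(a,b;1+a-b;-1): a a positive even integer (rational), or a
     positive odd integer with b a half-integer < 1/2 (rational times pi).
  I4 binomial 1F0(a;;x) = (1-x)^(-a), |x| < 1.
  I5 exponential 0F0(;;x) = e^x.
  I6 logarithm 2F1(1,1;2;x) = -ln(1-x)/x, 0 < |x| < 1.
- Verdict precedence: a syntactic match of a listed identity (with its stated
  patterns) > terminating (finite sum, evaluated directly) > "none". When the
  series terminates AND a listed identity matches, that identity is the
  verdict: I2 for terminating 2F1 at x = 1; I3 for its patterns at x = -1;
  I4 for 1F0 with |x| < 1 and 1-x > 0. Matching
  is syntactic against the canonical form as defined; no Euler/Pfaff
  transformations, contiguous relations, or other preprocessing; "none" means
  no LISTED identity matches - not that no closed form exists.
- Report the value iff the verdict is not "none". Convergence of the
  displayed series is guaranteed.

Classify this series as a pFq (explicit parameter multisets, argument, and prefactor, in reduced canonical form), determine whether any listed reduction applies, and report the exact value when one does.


This is 3 * 3F2(-4, -3, -1/6; 3/5, 4; -2) in reduced canonical form. Verdict: terminating. (-3)_k vanishes past k = 3, leaving a 4-term sum, computed directly. Sum: 1883/351.

First insight: from the first term 3: the denominator's factorial ratio (C = 3) is a lower Pochhammer.
Step ratio: r(k) = (-2) * (k-4) (k-3) (k-1/6) / [(k+3/5) (k+4) (k+1)] - poly over poly, x = (-2) from leading terms; C = 3 at k = 0.


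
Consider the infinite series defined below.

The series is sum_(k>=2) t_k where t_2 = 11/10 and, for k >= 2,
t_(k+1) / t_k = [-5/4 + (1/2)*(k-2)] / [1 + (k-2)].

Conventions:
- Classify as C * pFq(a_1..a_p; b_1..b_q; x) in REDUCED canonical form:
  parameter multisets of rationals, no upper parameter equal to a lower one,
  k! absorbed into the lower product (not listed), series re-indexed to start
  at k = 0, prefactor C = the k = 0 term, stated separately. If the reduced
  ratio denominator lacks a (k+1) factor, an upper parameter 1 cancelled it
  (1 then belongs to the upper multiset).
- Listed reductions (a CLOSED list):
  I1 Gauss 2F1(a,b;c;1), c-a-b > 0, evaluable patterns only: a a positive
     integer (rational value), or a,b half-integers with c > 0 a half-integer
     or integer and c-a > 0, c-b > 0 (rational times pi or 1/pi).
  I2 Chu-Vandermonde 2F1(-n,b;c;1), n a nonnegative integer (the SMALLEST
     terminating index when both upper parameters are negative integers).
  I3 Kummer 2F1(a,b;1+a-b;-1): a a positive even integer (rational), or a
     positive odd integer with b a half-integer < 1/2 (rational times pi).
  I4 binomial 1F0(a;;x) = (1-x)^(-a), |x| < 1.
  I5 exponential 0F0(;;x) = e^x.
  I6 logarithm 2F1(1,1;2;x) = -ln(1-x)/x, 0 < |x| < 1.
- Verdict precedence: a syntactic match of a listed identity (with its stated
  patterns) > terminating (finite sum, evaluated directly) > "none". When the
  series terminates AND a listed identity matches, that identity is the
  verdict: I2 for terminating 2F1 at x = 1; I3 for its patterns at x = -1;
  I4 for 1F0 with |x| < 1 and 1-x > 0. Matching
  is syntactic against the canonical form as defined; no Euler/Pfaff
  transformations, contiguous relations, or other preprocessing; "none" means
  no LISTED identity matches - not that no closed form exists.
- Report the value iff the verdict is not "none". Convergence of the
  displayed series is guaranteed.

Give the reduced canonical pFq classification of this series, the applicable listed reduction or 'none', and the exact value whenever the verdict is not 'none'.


Classification (C = 11/10): 1F0 with upper {-5/2}, lower {-}, argument x = 1/2. Verdict: the binomial series (I4) fires (the 1F0 binomial series: exponent 5/2, x = 1/2). Sum: (11/10) * (1/2)^(5/2).

Structural cue: with t_0 = 11/10, roots of the ratio polynomials (C = 11/10, x = 1/2) are the negated parameters.
Ratio: r(k) = (1/2) * (k-5/2) / [(k+1)] - rational in k. x = (1/2); t_0 = 11/10; negate the roots.


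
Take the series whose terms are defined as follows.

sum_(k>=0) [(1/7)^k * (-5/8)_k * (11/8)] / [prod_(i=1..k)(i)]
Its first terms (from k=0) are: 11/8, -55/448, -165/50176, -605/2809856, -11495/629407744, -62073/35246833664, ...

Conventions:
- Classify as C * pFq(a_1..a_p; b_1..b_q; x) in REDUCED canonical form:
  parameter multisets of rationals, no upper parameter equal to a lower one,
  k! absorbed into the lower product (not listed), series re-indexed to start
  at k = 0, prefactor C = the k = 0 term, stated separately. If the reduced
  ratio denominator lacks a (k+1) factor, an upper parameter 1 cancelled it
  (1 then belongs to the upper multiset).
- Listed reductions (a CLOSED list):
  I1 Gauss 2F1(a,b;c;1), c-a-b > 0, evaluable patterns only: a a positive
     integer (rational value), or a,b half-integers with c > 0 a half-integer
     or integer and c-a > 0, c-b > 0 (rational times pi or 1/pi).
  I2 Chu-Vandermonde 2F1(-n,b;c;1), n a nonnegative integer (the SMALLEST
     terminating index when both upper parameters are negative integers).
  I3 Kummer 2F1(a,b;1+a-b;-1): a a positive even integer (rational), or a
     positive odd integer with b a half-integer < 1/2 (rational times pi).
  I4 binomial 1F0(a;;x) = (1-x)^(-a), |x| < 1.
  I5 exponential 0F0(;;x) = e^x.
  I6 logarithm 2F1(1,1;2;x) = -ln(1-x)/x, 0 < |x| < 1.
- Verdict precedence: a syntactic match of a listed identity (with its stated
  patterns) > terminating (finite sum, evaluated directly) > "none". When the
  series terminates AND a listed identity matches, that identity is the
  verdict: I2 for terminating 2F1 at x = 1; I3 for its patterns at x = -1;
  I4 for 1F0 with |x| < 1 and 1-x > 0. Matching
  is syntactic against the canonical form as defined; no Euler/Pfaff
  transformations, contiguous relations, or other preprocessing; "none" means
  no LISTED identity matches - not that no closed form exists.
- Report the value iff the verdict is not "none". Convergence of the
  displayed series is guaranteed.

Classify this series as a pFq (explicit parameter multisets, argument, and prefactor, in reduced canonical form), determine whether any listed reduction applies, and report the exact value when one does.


With C = 11/8: the canonical form is 1F0(-5/8; -; 1/7). Verdict: the I4 binomial reduction fires (the 1F0 binomial series: exponent 5/8, x = 1/7). Exact value: (11/8) * (6/7)^(5/8).

First insight: x = (1/7) and the product of the first k integers (C = 11/8, x = 1/7) is k!.
Ratio: r(k) = (1/7) * (k-5/8) / [(k+1)] ; factor over Q: parameters, x = (1/7), and C = 11/8.


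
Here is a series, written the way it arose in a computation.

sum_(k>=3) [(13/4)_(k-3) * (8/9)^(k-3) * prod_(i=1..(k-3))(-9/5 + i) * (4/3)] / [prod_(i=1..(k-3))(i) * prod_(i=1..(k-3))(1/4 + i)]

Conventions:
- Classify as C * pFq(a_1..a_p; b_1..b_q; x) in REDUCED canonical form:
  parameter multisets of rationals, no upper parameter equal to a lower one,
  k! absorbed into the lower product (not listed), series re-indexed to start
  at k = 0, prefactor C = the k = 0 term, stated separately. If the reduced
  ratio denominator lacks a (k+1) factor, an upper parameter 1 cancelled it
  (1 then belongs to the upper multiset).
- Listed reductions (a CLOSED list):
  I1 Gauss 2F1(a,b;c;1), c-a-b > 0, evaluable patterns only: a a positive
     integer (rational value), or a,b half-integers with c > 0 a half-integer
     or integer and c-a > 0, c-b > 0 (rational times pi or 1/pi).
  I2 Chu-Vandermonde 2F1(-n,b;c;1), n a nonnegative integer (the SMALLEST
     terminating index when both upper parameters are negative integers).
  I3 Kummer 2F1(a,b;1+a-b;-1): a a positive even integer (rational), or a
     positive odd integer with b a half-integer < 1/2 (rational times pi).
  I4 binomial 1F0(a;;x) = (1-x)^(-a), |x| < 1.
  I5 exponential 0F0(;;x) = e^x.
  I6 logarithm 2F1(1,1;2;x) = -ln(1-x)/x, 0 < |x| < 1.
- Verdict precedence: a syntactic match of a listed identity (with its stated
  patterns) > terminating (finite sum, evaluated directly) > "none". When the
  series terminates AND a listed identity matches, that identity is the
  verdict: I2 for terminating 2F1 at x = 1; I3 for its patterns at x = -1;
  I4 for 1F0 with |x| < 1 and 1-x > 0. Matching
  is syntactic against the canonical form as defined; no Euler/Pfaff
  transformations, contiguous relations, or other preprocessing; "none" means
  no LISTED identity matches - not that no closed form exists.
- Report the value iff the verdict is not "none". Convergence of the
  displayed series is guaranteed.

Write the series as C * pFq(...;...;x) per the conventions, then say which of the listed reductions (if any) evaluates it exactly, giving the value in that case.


With C = 4/3: the canonical form is 2F1(-4/5, 13/4; 5/4; 8/9). Verdict: none. A 2F1 with upper {-4/5, 13/4} fits none of I1-I6 at x = 8/9; the sum runs forever.

The tell: t_0 being 4/3, the product of the first k integers (C = 4/3, x = 8/9) is k!.
Term ratio: r(k) = (8/9) * (k-4/5) (k+13/4) / [(k+5/4) (k+1)] ; factor over Q: parameters, x = (8/9), and C = 4/3.


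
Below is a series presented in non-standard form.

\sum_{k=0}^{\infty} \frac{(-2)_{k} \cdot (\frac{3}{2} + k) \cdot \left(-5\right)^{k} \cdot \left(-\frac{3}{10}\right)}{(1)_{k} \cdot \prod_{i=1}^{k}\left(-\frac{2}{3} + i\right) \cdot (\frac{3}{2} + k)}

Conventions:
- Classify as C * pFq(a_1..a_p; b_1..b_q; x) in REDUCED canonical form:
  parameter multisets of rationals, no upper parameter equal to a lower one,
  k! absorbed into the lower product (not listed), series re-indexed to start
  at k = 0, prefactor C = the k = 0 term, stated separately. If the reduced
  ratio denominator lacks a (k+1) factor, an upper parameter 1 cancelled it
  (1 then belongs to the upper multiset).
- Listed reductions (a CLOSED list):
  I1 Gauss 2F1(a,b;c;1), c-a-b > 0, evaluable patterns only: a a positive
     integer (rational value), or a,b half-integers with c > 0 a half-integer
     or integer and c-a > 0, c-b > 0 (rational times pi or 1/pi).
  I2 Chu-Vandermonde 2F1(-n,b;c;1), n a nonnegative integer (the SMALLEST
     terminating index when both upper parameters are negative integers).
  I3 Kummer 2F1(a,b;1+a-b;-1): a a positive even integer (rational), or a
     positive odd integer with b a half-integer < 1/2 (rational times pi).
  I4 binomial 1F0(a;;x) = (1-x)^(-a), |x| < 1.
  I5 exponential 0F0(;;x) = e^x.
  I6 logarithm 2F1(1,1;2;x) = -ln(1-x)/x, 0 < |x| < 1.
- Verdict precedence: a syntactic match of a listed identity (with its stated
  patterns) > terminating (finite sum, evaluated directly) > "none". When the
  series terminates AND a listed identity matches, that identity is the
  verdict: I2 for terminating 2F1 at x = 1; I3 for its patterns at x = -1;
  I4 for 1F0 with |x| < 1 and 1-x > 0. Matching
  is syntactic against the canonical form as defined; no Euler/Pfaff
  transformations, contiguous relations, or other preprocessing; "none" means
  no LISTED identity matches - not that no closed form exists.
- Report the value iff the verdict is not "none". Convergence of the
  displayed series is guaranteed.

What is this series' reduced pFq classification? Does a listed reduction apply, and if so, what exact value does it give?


Canonical form: C = -\frac{3}{10} times 1F1 with upper {-2}, lower {\frac{1}{3}}, x = -5. Verdict: terminating at k = 2: the factor (-2)_k kills every later term; summing the 3 survivors is exact. Hence: -\frac{1047}{40}.

Structural cue: t_0 being -\frac{3}{10}, the factor k + 3/2 cancels (top and bottom), leaving prefactor -3/10.
Step ratio: r(k) = -5 * (k-2) / [(k+\frac{1}{3}) (k+1)] - rational; roots negated = parameters, x = -5, C = -\frac{3}{10}.


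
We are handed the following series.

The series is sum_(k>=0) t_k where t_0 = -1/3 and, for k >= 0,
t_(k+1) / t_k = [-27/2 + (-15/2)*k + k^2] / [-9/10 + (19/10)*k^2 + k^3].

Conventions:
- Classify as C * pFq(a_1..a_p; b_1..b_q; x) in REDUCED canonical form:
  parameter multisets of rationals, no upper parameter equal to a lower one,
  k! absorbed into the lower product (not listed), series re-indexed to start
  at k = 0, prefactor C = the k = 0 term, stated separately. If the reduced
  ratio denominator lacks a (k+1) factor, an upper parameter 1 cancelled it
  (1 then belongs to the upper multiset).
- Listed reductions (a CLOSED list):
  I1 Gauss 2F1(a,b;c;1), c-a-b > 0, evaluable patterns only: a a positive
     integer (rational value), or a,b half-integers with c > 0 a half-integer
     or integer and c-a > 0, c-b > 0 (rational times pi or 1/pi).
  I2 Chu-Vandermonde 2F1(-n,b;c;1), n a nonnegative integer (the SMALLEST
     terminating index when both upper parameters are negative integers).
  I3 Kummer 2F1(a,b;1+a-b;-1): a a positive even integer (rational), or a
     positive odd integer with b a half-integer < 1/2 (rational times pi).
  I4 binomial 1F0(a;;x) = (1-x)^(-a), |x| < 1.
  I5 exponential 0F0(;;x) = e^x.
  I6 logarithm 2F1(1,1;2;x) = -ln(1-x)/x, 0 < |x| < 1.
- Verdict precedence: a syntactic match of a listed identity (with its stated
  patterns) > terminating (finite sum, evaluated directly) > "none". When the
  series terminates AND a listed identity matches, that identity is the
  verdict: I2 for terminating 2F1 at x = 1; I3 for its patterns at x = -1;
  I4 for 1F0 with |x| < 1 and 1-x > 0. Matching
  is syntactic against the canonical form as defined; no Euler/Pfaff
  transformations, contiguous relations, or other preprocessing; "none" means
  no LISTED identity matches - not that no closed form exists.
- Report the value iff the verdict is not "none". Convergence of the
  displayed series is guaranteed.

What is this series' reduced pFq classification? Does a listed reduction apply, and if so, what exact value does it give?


With C = -1/3: the canonical form is 1F1(-9; -3/5; 1). Verdict: terminating. (-9)_k vanishes past k = 9, leaving a 10-term sum, computed directly. Hence: 546673769/2259690048.

Key observation: t_0 = -1/3 here, and the parameter 3/2 appears in both the upper and lower lists and cancels.
Ratio: r(k) = 1 * (k-9) / [(k-3/5) (k+1)] ; factor over Q: parameters, x = 1, and C = -1/3.


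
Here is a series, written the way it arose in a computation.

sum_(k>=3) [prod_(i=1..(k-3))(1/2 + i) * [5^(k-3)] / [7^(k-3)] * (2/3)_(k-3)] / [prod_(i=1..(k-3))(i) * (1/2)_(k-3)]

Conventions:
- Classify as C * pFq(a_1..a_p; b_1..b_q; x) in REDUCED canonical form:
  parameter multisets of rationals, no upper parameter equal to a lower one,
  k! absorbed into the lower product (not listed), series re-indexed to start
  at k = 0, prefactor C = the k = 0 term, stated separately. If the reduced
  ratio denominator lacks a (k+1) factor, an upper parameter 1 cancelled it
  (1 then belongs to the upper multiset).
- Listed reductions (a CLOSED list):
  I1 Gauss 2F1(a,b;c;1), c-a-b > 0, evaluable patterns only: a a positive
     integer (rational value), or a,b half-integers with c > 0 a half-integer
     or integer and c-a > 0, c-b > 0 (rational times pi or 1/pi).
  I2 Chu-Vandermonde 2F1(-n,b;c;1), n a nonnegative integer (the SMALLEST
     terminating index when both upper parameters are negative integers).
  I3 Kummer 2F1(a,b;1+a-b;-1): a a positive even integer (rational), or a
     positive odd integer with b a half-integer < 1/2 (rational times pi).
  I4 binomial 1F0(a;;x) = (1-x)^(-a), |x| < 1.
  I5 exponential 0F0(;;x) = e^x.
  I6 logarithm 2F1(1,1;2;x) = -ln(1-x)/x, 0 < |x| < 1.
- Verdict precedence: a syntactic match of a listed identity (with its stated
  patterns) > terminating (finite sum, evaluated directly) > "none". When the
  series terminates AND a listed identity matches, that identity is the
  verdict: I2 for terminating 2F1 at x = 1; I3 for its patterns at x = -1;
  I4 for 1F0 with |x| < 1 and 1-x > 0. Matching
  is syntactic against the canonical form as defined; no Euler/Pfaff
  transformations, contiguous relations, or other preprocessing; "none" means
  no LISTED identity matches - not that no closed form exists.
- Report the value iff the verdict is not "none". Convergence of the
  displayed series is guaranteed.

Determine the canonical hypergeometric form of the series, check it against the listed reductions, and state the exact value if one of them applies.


Classification (C = 1): 2F1 with upper {2/3, 3/2}, lower {1/2}, argument x = 5/7. Verdict: none here - no I1-I6 shape fits x = 5/7 with lower {1/2}.

Structural cue: t_0 being 1, the product of the first k integers (prefactor 1) is k!.
Step ratio: r(k) = (5/7) * (k+2/3) (k+3/2) / [(k+1/2) (k+1)] - rational in k, leading ratio (5/7); with t_0 = 1, classification follows.


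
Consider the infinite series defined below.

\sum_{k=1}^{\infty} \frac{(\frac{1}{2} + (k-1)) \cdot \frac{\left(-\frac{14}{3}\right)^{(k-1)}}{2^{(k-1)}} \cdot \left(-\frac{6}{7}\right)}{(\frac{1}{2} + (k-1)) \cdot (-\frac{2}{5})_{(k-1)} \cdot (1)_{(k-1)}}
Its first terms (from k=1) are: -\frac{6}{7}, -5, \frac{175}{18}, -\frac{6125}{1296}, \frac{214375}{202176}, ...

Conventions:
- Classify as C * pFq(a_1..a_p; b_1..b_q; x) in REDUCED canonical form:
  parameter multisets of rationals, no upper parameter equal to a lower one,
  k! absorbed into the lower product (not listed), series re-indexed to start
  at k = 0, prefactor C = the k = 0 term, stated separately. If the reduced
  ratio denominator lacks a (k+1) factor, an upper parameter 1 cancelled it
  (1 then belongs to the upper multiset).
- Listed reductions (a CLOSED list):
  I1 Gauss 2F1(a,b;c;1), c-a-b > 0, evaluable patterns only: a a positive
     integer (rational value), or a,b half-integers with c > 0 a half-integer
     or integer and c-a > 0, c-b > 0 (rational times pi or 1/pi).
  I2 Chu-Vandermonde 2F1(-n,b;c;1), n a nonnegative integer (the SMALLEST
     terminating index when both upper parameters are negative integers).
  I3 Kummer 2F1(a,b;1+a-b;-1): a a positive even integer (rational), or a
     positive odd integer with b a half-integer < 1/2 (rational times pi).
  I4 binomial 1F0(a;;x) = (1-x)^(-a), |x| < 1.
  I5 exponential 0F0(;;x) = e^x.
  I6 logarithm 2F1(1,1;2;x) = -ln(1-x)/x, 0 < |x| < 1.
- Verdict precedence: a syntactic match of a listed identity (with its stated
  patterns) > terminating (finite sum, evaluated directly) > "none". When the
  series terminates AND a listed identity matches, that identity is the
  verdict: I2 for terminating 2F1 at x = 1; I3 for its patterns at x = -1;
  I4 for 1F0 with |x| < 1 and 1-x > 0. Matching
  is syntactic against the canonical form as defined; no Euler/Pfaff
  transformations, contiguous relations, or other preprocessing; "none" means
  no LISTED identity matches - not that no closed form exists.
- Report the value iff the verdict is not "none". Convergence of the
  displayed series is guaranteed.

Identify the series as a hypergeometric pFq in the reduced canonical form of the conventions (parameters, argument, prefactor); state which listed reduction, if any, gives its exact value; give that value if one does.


Key step: with t_0 = -\frac{6}{7}, the two k-th powers (C = -6/7) combine into one argument.
Ratio: r(k) = -\frac{7}{3} * 1 / [(k-\frac{2}{5}) (k+1)] - poly over poly, x = -\frac{7}{3} from leading terms; C = -\frac{6}{7} at k = 0.

At argument -\frac{7}{3}: a 0F1 with upper {-}, lower {-\frac{2}{5}}, scaled by C = -\frac{6}{7}. Verdict: none - this 0F1 at x = -\frac{7}{3} matches no listed pattern, and upper {-} holds no stopper.


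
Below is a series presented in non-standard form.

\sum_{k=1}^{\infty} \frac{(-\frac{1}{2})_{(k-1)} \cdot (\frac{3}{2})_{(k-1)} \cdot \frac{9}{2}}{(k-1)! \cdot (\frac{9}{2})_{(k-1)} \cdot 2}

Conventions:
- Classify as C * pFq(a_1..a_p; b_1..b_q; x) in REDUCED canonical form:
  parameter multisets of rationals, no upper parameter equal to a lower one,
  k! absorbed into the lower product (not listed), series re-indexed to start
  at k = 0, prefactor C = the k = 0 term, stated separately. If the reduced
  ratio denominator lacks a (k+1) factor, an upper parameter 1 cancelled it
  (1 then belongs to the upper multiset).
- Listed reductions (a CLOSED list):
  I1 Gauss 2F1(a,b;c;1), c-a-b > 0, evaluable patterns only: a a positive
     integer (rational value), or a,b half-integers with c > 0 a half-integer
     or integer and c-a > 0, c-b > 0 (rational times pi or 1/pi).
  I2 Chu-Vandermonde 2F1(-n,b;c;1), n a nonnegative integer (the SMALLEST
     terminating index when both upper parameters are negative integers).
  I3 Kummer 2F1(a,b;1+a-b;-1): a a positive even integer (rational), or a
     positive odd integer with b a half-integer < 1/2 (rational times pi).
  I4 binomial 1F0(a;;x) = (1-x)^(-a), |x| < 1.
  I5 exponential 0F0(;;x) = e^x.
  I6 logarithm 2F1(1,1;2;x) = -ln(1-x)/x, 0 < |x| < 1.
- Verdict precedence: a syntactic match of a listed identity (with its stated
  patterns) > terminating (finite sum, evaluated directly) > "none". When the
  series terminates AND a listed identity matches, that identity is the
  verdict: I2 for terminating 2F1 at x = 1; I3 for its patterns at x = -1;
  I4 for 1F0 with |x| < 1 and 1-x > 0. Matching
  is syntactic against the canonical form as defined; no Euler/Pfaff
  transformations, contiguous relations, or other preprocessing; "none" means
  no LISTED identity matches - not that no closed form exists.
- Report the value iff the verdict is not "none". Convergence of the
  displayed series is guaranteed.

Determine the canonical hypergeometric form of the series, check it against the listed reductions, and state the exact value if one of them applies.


x = 1 here; the reduced form reads 2F1, upper {-\frac{1}{2}, \frac{3}{2}}, lower {\frac{9}{2}}, C = \frac{9}{4}. Verdict: this is the half-integer Gauss pattern (I1) (x = 1; upper {-\frac{1}{2}, \frac{3}{2}} half-integers, c = \frac{9}{2} in the evaluable pattern). Hence: \frac{4725}{8192} \cdot \pi.

Key step: t_0 = \frac{9}{4} here, and the constant factors (C = 9/4) combine into one prefactor.
Step ratio: r(k) = 1 * (k-\frac{1}{2}) (k+\frac{3}{2}) / [(k+\frac{9}{2}) (k+1)] - rational in k. x = 1; t_0 = \frac{9}{4}; negate the roots.


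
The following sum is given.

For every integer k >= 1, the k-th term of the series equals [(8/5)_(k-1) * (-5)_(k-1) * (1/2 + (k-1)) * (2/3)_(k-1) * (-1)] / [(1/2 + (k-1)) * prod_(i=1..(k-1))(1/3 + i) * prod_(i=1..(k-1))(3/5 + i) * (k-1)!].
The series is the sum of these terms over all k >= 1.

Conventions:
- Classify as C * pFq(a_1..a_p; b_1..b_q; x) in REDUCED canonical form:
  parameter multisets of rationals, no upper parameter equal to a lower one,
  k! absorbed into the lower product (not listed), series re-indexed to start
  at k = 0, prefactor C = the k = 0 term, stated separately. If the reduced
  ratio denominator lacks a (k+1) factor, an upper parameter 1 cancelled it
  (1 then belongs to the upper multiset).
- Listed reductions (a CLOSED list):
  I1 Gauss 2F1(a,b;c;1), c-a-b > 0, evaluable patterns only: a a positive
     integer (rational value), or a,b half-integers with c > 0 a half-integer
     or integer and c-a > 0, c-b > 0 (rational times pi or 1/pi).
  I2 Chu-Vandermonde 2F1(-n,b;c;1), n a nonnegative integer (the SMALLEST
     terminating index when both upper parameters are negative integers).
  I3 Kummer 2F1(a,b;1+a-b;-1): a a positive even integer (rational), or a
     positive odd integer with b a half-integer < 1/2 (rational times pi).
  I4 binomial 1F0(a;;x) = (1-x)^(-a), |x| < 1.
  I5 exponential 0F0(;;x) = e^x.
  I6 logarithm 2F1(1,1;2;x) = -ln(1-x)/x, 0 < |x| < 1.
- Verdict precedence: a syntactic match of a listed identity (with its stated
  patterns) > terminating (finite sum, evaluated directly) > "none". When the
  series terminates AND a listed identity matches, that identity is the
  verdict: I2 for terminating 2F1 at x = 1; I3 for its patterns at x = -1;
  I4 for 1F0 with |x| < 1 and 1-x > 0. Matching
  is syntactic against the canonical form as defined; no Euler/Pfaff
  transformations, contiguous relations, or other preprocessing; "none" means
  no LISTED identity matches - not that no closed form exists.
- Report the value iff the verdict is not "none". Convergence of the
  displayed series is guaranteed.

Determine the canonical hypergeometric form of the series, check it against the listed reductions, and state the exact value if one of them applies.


Prefactor -1, argument 1: 2F1 with upper {-5, 2/3} over lower {4/3}. Verdict at x = 1: Vandermonde's identity (I2) matches (terminating 2F1 at x = 1 with n = 5, b = 2/3, c = 4/3). Exact value: -11/52.

Key observation: x = 1 and the factor k + 1/2 cancels (top and bottom), leaving C = -1.
Ratio: r(k) = 1 * (k-5) (k+2/3) / [(k+4/3) (k+1)] ; factor over Q: parameters, x = 1, and C = -1.


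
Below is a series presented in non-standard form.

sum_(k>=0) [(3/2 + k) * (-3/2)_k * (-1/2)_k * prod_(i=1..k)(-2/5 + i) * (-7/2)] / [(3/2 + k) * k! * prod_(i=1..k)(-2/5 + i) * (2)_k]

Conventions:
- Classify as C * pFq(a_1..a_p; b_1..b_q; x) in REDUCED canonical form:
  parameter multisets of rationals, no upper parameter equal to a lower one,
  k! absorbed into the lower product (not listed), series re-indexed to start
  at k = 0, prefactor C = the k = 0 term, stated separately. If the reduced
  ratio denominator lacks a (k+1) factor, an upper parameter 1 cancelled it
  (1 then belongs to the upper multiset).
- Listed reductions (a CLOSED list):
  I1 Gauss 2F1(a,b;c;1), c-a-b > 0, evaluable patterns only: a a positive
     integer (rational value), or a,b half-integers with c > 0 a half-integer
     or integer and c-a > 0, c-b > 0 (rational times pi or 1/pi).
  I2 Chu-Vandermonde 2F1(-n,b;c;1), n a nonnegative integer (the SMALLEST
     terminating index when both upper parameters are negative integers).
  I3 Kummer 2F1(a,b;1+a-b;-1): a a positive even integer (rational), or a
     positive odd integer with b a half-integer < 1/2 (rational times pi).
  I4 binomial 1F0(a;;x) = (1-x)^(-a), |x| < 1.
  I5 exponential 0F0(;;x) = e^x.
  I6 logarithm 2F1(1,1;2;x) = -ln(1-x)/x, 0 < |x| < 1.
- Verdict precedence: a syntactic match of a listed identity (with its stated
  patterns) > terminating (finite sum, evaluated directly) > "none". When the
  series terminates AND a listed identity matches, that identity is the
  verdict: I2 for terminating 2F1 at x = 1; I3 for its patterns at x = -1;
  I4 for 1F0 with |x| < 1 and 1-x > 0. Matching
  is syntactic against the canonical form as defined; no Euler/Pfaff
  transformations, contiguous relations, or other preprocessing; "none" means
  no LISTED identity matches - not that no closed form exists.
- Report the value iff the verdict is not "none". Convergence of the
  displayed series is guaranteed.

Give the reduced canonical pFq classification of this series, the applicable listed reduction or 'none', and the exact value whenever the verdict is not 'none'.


First insight: from the first term -7/2: the running product (C = -7/2) telescopes to a rising factorial.
Consecutive-term ratio: r(k) = 1 * (k-3/2) (k-1/2) / [(k+2) (k+1)] - rational; roots negated = parameters, x = 1, C = -7/2.

Reduced: x = 1, 2F1, upper = {-3/2, -1/2}, lower = {2}, C = -7/2. Verdict: this is the half-integer Gauss pattern (I1) (x = 1; upper {-3/2, -1/2} half-integers, c = 2 in the evaluable pattern). Its exact value is (-224/15) / pi.


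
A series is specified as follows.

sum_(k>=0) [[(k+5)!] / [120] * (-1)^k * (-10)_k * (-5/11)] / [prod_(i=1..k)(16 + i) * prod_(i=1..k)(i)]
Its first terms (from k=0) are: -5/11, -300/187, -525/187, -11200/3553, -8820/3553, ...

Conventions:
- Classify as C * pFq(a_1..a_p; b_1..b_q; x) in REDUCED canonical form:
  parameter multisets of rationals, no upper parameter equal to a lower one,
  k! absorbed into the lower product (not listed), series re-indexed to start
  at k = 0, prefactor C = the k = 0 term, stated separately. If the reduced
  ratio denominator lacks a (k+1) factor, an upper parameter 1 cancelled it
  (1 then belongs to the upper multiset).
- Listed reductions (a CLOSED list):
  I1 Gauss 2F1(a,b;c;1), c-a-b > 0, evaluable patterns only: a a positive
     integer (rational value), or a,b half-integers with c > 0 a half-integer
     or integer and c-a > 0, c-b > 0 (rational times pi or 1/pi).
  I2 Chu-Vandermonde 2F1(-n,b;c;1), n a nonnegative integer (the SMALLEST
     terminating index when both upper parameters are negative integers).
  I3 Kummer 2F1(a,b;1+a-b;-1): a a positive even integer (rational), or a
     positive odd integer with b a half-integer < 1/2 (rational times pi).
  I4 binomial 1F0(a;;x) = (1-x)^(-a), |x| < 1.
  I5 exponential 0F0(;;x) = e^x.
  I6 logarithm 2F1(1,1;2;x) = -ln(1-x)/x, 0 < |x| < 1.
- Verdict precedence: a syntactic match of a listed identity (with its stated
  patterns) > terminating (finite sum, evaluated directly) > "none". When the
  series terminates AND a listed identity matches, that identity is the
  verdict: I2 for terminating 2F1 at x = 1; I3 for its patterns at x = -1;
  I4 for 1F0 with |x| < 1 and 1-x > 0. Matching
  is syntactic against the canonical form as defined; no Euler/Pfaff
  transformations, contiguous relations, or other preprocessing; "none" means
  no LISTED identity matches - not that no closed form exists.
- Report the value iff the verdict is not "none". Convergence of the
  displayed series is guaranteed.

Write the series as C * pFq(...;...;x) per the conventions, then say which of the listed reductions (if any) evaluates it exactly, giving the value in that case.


Reduced: x = -1, 2F1, upper = {-10, 6}, lower = {17}, C = -5/11. Verdict at x = -1: Kummer (I3) matches (x = -1; c = 17 equals 1+a-b for upper {-10, 6}: listed pattern). Hence: -140/11.

Key step: with t_0 = -5/11, the lower running product (prefactor -5/11) is a rising factorial.
Step ratio: r(k) = (-1) * (k-10) (k+6) / [(k+17) (k+1)] - poly over poly, x = (-1) from leading terms; C = -5/11 at k = 0.


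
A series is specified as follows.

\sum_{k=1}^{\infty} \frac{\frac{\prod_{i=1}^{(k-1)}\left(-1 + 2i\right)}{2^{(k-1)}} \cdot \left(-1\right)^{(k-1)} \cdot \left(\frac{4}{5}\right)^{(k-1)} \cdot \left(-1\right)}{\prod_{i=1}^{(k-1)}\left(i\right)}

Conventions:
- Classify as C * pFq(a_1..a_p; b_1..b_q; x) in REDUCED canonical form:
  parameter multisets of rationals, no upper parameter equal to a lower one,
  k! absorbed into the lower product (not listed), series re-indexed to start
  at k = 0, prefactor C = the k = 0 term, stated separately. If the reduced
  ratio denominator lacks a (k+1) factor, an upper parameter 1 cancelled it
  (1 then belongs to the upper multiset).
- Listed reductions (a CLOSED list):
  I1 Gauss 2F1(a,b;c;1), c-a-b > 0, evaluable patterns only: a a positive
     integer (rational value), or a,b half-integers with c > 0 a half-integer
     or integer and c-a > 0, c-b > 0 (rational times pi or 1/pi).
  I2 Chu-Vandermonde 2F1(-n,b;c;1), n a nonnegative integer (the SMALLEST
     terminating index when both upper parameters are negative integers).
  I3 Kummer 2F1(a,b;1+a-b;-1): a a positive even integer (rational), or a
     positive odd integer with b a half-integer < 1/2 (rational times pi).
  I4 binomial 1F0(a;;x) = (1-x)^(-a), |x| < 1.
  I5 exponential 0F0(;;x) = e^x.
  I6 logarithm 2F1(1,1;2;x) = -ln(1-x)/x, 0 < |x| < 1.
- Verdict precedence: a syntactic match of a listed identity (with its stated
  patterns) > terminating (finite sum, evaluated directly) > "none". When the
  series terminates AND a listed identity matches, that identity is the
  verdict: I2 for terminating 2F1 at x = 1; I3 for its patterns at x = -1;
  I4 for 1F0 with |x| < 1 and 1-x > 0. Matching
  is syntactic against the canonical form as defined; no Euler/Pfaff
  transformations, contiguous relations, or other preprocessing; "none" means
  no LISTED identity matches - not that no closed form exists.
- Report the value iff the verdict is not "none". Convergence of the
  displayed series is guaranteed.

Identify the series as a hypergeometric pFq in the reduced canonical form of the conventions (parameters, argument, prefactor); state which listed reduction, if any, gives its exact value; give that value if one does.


x = -\frac{4}{5} here; the reduced form reads 1F0, upper {\frac{1}{2}}, lower {-}, C = -1. Verdict: the binomial series (I4) fires (the 1F0 binomial series: exponent -1/2, x = -\frac{4}{5}). Hence: \left(-1\right) \cdot \left(\frac{9}{5}\right)^{-\frac{1}{2}}.

Key observation: with t_0 = -1, the product of the first k integers (C = -1, x = -4/5) is k!.
Step ratio: r(k) = -\frac{4}{5} * (k+\frac{1}{2}) / [(k+1)] ; factor over Q: parameters, x = -\frac{4}{5}, and C = -1.


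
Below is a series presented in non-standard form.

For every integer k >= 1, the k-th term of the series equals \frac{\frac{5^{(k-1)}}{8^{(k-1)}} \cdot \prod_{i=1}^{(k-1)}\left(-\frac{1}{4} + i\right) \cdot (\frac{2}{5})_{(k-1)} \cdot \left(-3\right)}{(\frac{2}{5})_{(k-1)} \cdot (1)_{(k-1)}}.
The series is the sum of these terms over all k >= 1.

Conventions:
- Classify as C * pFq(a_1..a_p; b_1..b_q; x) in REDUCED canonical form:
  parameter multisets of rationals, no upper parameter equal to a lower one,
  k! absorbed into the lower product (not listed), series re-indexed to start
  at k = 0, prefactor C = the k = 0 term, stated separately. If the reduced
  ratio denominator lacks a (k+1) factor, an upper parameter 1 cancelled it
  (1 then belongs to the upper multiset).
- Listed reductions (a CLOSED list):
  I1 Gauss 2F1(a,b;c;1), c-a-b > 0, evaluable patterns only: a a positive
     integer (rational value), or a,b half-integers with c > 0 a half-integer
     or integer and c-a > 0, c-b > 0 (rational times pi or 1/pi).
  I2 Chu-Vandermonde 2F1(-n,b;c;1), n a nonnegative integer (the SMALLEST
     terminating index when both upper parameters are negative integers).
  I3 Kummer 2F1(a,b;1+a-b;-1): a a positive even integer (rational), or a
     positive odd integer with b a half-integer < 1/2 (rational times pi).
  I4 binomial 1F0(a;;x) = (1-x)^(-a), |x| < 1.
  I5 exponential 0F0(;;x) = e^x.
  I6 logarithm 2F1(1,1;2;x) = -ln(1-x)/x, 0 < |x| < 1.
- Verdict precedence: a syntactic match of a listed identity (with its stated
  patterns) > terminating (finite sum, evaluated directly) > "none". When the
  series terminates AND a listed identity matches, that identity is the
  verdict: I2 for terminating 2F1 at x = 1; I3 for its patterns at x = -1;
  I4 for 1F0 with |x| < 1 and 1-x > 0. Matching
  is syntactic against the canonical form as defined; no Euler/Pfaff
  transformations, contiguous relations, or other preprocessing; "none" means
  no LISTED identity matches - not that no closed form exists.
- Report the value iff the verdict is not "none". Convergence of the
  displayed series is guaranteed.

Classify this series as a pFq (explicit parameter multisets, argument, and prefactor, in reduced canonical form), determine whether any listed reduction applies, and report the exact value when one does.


Canonical form: C = -3 times 1F0 with upper {\frac{3}{4}}, lower {-}, x = \frac{5}{8}. Verdict (x = \frac{5}{8}): the I4 binomial reduction applies (the 1F0 binomial series: exponent -3/4, x = \frac{5}{8}). Sum: \left(-3\right) \cdot \left(\frac{3}{8}\right)^{-\frac{3}{4}}.

Structural cue: from the first term -3: (1)_k (C = -3, x = 5/8) is k! itself.
Adjacent-term ratio: r(k) = \frac{5}{8} * (k+\frac{3}{4}) / [(k+1)] - rational; roots negated = parameters, x = \frac{5}{8}, C = -3.


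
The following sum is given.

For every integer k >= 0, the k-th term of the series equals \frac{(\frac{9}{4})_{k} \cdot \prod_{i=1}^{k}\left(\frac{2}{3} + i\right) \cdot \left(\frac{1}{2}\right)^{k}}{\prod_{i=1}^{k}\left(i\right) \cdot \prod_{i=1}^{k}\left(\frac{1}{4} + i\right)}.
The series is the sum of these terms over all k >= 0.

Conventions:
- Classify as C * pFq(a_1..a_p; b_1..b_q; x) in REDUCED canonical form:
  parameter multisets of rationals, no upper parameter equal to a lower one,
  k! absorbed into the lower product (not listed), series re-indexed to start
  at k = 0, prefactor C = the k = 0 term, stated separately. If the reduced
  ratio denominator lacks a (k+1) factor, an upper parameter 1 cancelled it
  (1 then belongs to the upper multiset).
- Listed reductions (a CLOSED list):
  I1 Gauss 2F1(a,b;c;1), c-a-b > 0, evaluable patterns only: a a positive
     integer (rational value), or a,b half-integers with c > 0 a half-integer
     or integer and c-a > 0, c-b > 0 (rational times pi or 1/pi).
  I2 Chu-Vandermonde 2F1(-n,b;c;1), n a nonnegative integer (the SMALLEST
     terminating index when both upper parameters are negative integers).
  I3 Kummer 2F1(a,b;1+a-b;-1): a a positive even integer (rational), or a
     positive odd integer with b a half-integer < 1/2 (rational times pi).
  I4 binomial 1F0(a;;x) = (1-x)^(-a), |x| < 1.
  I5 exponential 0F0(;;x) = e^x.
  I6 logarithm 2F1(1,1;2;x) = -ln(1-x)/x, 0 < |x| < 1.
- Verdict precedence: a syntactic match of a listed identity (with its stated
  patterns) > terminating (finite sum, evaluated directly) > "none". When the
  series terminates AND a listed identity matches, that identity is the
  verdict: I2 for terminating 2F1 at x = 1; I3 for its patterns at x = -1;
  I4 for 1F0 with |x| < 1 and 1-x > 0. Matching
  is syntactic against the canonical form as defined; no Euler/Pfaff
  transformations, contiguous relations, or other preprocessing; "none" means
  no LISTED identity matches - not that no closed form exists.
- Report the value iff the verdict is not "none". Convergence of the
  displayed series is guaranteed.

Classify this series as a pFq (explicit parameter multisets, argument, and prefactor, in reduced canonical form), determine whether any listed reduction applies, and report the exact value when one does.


x = \frac{1}{2} here; the reduced form reads 2F1, upper {\frac{5}{3}, \frac{9}{4}}, lower {\frac{5}{4}}, C = 1. Verdict: none here - no I1-I6 shape fits x = \frac{1}{2} with lower {\frac{5}{4}}.

Key step: t_0 being 1, the lower running product (prefactor 1) is a rising factorial.
Step ratio: r(k) = \frac{1}{2} * (k+\frac{5}{3}) (k+\frac{9}{4}) / [(k+\frac{5}{4}) (k+1)] - rational in k, leading ratio \frac{1}{2}; with t_0 = 1, classification follows.


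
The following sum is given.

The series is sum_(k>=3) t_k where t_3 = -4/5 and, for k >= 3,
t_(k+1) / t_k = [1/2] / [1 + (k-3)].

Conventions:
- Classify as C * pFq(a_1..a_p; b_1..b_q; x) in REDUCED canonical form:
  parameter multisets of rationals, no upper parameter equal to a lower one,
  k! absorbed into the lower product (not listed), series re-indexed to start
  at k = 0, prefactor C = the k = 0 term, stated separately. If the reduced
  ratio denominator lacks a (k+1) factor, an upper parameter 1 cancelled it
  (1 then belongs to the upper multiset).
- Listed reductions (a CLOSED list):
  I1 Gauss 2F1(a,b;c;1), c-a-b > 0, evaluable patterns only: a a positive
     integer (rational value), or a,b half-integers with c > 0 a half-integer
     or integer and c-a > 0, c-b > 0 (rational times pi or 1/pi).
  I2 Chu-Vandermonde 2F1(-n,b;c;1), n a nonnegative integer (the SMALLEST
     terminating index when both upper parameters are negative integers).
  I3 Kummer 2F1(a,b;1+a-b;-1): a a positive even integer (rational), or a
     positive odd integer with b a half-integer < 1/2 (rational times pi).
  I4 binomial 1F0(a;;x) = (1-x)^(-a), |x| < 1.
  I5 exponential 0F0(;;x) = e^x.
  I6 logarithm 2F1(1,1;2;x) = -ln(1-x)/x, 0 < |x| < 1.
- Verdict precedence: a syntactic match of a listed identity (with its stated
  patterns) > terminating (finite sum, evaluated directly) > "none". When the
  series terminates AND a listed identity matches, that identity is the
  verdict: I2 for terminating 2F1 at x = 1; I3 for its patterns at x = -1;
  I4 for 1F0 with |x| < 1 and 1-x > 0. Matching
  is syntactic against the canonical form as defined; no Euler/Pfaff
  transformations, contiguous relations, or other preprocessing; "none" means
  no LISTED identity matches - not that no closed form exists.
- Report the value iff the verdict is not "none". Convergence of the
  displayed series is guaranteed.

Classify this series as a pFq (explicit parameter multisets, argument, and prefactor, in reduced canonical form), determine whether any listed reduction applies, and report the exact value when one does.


With C = -4/5: the canonical form is 0F0(-; -; 1/2). Verdict: the exponential series (I5) fires (the 0F0 exponential series at x = 1/2). Hence: (-4/5) * e^(1/2).

Key step: t_0 being -4/5, factor the ratio over Q (C = -4/5, x = 1/2): negated roots = parameters.
Step ratio: r(k) = (1/2) * 1 / [(k+1)] - rational in k, leading ratio (1/2); with t_0 = -4/5, classification follows.
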